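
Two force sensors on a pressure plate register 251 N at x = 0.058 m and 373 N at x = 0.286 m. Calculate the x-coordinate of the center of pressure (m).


COP_x = (F1*x1 + F2*x2) / (F1 + F2)
COP_x = (251*0.058 + 373*0.286) / (251 + 373)
Numerator = 121.2360
Denominator = 624
COP_x = 0.1943


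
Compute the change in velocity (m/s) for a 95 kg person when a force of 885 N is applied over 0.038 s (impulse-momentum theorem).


J = F * dt = 885 * 0.038 = 33.6300 N*s
delta_v = J / m
delta_v = 33.6300 / 95
delta_v = 0.3540


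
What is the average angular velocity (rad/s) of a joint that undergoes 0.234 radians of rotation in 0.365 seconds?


omega = delta_theta / delta_t
omega = 0.234 / 0.365
omega = 0.6411


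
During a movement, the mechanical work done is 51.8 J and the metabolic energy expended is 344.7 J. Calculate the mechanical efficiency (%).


eta = (W_mech / E_meta) * 100
eta = (51.8 / 344.7) * 100
ratio = 0.1503
eta = 15.0276


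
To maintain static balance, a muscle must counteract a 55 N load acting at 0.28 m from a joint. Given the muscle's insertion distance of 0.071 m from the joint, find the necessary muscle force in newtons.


F_muscle = W * d_load / d_muscle
F_muscle = 55 * 0.28 / 0.071
Numerator = 15.4000
F_muscle = 216.9014


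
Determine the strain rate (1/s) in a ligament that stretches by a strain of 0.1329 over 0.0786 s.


strain_rate = delta_strain / delta_t
strain_rate = 0.1329 / 0.0786
strain_rate = 1.6908


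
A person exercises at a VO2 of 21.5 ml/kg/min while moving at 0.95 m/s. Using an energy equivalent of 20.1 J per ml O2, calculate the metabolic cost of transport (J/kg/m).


Power per kg = VO2 * 20.1 / 60
Power per kg = 21.5 * 20.1 / 60 = 7.2025 W/kg
Cost = power_per_kg / speed
Cost = 7.2025 / 0.95
Cost = 7.5816


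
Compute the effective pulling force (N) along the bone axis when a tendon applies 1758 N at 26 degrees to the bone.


F_eff = F_tendon * cos(theta)
theta = 26 deg = 0.4538 rad
cos(theta) = 0.8988
F_eff = 1758 * 0.8988
F_eff = 1580.0799


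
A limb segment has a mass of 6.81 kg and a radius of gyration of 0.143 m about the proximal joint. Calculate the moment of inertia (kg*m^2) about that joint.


I = m * k^2
I = 6.81 * 0.143^2
k^2 = 0.0204
I = 0.1393


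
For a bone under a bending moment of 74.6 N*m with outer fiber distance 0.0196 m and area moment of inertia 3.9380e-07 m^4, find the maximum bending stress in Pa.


sigma = M * c / I
sigma = 74.6 * 0.0196 / 3.9380e-07
M * c = 1.4622
sigma = 3.7130e+06


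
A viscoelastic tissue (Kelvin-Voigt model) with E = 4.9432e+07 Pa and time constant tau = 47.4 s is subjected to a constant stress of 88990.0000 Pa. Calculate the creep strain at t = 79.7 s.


epsilon(t) = (sigma/E) * (1 - exp(-t/tau))
sigma/E = 88990.0000 / 4.9432e+07 = 0.0018
exp(-t/tau) = exp(-79.7 / 47.4) = 0.1861
epsilon = 0.0018 * (1 - 0.1861)
epsilon = 0.0015


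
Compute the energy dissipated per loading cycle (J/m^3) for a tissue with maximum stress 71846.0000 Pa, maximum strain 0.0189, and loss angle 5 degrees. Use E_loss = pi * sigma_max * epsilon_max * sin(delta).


E_loss = pi * sigma_max * epsilon_max * sin(delta)
delta = 5 deg = 0.0873 rad
sin(delta) = 0.0872
E_loss = pi * 71846.0000 * 0.0189 * 0.0872
E_loss = 371.8008


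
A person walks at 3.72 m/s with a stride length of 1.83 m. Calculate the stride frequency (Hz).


f = v / stride_length
f = 3.72 / 1.83
f = 2.0328


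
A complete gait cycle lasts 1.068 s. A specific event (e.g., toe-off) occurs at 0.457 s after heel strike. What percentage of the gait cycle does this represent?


pct = (event_time / cycle_time) * 100
pct = (0.457 / 1.068) * 100
ratio = 0.4279
pct = 42.7903


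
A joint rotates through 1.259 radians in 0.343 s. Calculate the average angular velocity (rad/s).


omega = delta_theta / delta_t
omega = 1.259 / 0.343
omega = 3.6706


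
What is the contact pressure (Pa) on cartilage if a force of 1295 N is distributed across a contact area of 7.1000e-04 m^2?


P = F / A
P = 1295 / 7.1000e-04
P = 1.8239e+06


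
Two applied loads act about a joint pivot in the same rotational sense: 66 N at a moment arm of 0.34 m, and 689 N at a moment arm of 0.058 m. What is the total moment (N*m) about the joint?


M = F1 * d1 + F2 * d2
M = 66 * 0.34 + 689 * 0.058
M = 22.4400 + 39.9620
M = 62.4020


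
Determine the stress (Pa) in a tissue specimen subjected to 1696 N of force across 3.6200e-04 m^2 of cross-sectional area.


stress = F / A
stress = 1696 / 3.6200e-04
stress = 4.6851e+06


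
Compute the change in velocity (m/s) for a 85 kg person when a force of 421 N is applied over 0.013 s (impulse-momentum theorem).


J = F * dt = 421 * 0.013 = 5.4730 N*s
delta_v = J / m
delta_v = 5.4730 / 85
delta_v = 0.0644


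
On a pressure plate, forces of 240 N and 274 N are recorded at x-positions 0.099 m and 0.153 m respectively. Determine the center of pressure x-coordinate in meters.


COP_x = (F1*x1 + F2*x2) / (F1 + F2)
COP_x = (240*0.099 + 274*0.153) / (240 + 274)
Numerator = 65.6820
Denominator = 514
COP_x = 0.1278


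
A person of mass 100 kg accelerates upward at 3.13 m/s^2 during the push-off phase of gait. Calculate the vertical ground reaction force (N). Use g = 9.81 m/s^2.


GRF = m * (g + a)
GRF = 100 * (9.81 + 3.13)
GRF = 100 * 12.9400
GRF = 1294.0000


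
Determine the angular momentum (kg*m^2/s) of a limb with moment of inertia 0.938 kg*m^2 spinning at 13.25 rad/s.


L = I * omega
L = 0.938 * 13.25
L = 12.4285


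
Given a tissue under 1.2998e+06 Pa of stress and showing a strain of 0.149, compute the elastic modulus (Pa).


E = stress / strain
E = 1.2998e+06 / 0.149
E = 8.7235e+06


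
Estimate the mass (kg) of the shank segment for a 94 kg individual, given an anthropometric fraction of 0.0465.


m_segment = body_mass * fraction
m_segment = 94 * 0.0465
m_segment = 4.3710


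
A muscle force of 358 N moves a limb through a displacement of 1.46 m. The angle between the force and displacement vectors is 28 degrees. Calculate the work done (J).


W = F * d * cos(theta)
theta = 28 deg = 0.4887 rad
cos(theta) = 0.8829
W = 358 * 1.46 * 0.8829
W = 461.4990


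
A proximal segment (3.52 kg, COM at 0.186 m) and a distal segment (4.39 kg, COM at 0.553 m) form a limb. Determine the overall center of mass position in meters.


COM = (m1*x1 + m2*x2) / (m1 + m2)
COM = (3.52*0.186 + 4.39*0.553) / (3.52 + 4.39)
Numerator = 3.0824
Denominator = 7.9100
COM = 0.3897


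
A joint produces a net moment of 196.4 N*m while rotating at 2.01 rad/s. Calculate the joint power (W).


P = M * omega
P = 196.4 * 2.01
P = 394.7640


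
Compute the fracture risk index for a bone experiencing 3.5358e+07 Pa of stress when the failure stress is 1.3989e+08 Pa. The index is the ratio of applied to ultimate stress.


FRI = applied / ultimate
FRI = 3.5358e+07 / 1.3989e+08
FRI = 0.2528


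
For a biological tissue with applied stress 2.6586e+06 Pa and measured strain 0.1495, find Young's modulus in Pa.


E = stress / strain
E = 2.6586e+06 / 0.1495
E = 1.7783e+07


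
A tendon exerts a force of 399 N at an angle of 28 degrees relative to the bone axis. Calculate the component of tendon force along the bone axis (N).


F_eff = F_tendon * cos(theta)
theta = 28 deg = 0.4887 rad
cos(theta) = 0.8829
F_eff = 399 * 0.8829
F_eff = 352.2961


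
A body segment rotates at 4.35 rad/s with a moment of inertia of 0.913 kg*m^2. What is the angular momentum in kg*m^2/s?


L = I * omega
L = 0.913 * 4.35
L = 3.9715


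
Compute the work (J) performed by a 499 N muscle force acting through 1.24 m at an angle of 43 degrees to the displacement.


W = F * d * cos(theta)
theta = 43 deg = 0.7505 rad
cos(theta) = 0.7314
W = 499 * 1.24 * 0.7314
W = 452.5324


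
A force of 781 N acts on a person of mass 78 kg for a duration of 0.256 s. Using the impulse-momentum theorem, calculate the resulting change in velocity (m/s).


J = F * dt = 781 * 0.256 = 199.9360 N*s
delta_v = J / m
delta_v = 199.9360 / 78
delta_v = 2.5633


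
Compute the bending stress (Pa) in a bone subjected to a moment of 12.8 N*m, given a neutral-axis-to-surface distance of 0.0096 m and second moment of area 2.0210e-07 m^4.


sigma = M * c / I
sigma = 12.8 * 0.0096 / 2.0210e-07
M * c = 0.1229
sigma = 608015.8337


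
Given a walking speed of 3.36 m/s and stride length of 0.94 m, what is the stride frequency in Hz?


f = v / stride_length
f = 3.36 / 0.94
f = 3.5745


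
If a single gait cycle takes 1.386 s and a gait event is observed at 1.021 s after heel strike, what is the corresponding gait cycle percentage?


pct = (event_time / cycle_time) * 100
pct = (1.021 / 1.386) * 100
ratio = 0.7367
pct = 73.6652


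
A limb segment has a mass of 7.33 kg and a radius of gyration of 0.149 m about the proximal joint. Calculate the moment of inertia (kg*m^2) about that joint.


I = m * k^2
I = 7.33 * 0.149^2
k^2 = 0.0222
I = 0.1627


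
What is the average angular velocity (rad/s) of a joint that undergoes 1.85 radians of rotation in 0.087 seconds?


omega = delta_theta / delta_t
omega = 1.85 / 0.087
omega = 21.2644


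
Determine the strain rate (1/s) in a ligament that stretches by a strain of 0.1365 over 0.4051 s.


strain_rate = delta_strain / delta_t
strain_rate = 0.1365 / 0.4051
strain_rate = 0.3370


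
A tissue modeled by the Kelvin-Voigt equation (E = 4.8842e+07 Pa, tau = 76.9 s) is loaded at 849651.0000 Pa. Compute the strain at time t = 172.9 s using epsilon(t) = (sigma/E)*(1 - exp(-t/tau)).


epsilon(t) = (sigma/E) * (1 - exp(-t/tau))
sigma/E = 849651.0000 / 4.8842e+07 = 0.0174
exp(-t/tau) = exp(-172.9 / 76.9) = 0.1056
epsilon = 0.0174 * (1 - 0.1056)
epsilon = 0.0156


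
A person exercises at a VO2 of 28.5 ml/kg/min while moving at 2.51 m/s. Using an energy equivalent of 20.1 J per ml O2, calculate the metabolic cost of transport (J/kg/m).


Power per kg = VO2 * 20.1 / 60
Power per kg = 28.5 * 20.1 / 60 = 9.5475 W/kg
Cost = power_per_kg / speed
Cost = 9.5475 / 2.51
Cost = 3.8038


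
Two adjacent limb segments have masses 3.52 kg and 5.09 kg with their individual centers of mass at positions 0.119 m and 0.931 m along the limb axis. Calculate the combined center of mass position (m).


COM = (m1*x1 + m2*x2) / (m1 + m2)
COM = (3.52*0.119 + 5.09*0.931) / (3.52 + 5.09)
Numerator = 5.1577
Denominator = 8.6100
COM = 0.5990


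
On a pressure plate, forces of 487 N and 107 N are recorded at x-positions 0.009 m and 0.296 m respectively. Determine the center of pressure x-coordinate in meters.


COP_x = (F1*x1 + F2*x2) / (F1 + F2)
COP_x = (487*0.009 + 107*0.296) / (487 + 107)
Numerator = 36.0550
Denominator = 594
COP_x = 0.0607


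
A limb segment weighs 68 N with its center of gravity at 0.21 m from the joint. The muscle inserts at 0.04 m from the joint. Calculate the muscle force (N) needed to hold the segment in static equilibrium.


F_muscle = W * d_load / d_muscle
F_muscle = 68 * 0.21 / 0.04
Numerator = 14.2800
F_muscle = 357.0000


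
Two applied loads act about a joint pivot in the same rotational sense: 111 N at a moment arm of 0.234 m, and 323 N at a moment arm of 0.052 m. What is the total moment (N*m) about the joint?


M = F1 * d1 + F2 * d2
M = 111 * 0.234 + 323 * 0.052
M = 25.9740 + 16.7960
M = 42.7700


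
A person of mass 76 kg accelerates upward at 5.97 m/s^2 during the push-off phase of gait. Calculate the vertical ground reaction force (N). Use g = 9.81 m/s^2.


GRF = m * (g + a)
GRF = 76 * (9.81 + 5.97)
GRF = 76 * 15.7800
GRF = 1199.2800


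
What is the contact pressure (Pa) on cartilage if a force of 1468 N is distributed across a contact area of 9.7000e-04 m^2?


P = F / A
P = 1468 / 9.7000e-04
P = 1.5134e+06


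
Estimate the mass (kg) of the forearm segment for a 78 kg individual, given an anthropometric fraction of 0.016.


m_segment = body_mass * fraction
m_segment = 78 * 0.016
m_segment = 1.2480


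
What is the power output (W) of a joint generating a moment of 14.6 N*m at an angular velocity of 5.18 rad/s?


P = M * omega
P = 14.6 * 5.18
P = 75.6280


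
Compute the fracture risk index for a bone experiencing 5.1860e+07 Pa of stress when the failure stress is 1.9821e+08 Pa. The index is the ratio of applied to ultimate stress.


FRI = applied / ultimate
FRI = 5.1860e+07 / 1.9821e+08
FRI = 0.2616


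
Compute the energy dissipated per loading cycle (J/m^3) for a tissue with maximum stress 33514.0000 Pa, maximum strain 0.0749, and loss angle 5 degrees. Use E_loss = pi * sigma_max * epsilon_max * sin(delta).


E_loss = pi * sigma_max * epsilon_max * sin(delta)
delta = 5 deg = 0.0873 rad
sin(delta) = 0.0872
E_loss = pi * 33514.0000 * 0.0749 * 0.0872
E_loss = 687.3121


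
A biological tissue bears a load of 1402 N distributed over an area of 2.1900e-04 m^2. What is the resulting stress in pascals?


stress = F / A
stress = 1402 / 2.1900e-04
stress = 6.4018e+06


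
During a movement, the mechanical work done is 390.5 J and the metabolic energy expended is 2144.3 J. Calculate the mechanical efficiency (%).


eta = (W_mech / E_meta) * 100
eta = (390.5 / 2144.3) * 100
ratio = 0.1821
eta = 18.2111


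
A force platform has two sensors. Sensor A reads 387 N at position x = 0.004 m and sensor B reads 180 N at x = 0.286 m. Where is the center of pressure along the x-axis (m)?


COP_x = (F1*x1 + F2*x2) / (F1 + F2)
COP_x = (387*0.004 + 180*0.286) / (387 + 180)
Numerator = 53.0280
Denominator = 567
COP_x = 0.0935


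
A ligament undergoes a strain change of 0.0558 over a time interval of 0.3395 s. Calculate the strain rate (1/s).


strain_rate = delta_strain / delta_t
strain_rate = 0.0558 / 0.3395
strain_rate = 0.1644


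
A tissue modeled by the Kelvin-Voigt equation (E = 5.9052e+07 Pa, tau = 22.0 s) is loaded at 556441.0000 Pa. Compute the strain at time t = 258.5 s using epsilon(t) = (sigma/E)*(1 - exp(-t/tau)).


epsilon(t) = (sigma/E) * (1 - exp(-t/tau))
sigma/E = 556441.0000 / 5.9052e+07 = 0.0094
exp(-t/tau) = exp(-258.5 / 22.0) = 7.8893e-06
epsilon = 0.0094 * (1 - 7.8893e-06)
epsilon = 0.0094


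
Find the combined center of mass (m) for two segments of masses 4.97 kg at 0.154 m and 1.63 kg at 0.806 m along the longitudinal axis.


COM = (m1*x1 + m2*x2) / (m1 + m2)
COM = (4.97*0.154 + 1.63*0.806) / (4.97 + 1.63)
Numerator = 2.0792
Denominator = 6.6000
COM = 0.3150


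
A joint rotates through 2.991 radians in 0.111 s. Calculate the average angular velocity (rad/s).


omega = delta_theta / delta_t
omega = 2.991 / 0.111
omega = 26.9459


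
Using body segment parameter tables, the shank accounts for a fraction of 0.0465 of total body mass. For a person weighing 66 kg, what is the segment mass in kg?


m_segment = body_mass * fraction
m_segment = 66 * 0.0465
m_segment = 3.0690


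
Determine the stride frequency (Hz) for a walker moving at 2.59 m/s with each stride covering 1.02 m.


f = v / stride_length
f = 2.59 / 1.02
f = 2.5392


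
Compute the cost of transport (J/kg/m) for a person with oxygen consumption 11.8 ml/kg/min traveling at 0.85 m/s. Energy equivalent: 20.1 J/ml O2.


Power per kg = VO2 * 20.1 / 60
Power per kg = 11.8 * 20.1 / 60 = 3.9530 W/kg
Cost = power_per_kg / speed
Cost = 3.9530 / 0.85
Cost = 4.6506


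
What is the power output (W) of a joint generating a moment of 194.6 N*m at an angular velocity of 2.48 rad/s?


P = M * omega
P = 194.6 * 2.48
P = 482.6080


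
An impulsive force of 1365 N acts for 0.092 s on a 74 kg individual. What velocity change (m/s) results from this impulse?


J = F * dt = 1365 * 0.092 = 125.5800 N*s
delta_v = J / m
delta_v = 125.5800 / 74
delta_v = 1.6970


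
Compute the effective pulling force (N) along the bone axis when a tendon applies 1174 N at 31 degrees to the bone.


F_eff = F_tendon * cos(theta)
theta = 31 deg = 0.5411 rad
cos(theta) = 0.8572
F_eff = 1174 * 0.8572
F_eff = 1006.3144


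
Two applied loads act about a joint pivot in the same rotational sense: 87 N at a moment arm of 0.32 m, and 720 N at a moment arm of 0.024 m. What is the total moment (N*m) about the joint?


M = F1 * d1 + F2 * d2
M = 87 * 0.32 + 720 * 0.024
M = 27.8400 + 17.2800
M = 45.1200


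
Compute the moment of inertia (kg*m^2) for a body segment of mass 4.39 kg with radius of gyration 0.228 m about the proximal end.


I = m * k^2
I = 4.39 * 0.228^2
k^2 = 0.0520
I = 0.2282


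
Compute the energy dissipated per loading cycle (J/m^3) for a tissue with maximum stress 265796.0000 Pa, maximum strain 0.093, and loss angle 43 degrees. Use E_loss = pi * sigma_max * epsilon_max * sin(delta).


E_loss = pi * sigma_max * epsilon_max * sin(delta)
delta = 43 deg = 0.7505 rad
sin(delta) = 0.6820
E_loss = pi * 265796.0000 * 0.093 * 0.6820
E_loss = 52962.0263


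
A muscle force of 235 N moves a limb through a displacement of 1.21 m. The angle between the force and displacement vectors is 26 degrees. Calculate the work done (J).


W = F * d * cos(theta)
theta = 26 deg = 0.4538 rad
cos(theta) = 0.8988
W = 235 * 1.21 * 0.8988
W = 255.5721


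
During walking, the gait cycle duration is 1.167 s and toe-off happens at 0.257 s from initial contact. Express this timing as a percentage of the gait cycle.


pct = (event_time / cycle_time) * 100
pct = (0.257 / 1.167) * 100
ratio = 0.2202
pct = 22.0223


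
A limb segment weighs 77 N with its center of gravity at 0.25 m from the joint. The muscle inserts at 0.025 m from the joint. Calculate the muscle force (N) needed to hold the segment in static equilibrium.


F_muscle = W * d_load / d_muscle
F_muscle = 77 * 0.25 / 0.025
Numerator = 19.2500
F_muscle = 770.0000


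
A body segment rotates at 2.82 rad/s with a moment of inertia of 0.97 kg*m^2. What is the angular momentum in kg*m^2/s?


L = I * omega
L = 0.97 * 2.82
L = 2.7354


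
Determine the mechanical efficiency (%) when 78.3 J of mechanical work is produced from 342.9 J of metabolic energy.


eta = (W_mech / E_meta) * 100
eta = (78.3 / 342.9) * 100
ratio = 0.2283
eta = 22.8346


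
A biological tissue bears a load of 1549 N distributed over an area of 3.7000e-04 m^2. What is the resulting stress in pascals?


stress = F / A
stress = 1549 / 3.7000e-04
stress = 4.1865e+06


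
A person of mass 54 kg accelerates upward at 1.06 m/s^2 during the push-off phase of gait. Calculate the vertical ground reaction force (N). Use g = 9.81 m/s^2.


GRF = m * (g + a)
GRF = 54 * (9.81 + 1.06)
GRF = 54 * 10.8700
GRF = 586.9800


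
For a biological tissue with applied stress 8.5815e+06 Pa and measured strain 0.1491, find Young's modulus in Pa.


E = stress / strain
E = 8.5815e+06 / 0.1491
E = 5.7555e+07


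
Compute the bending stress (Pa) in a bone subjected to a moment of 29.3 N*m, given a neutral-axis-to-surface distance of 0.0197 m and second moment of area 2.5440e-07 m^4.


sigma = M * c / I
sigma = 29.3 * 0.0197 / 2.5440e-07
M * c = 0.5772
sigma = 2.2689e+06


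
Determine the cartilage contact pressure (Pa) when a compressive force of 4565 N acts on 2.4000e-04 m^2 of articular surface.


P = F / A
P = 4565 / 2.4000e-04
P = 1.9021e+07


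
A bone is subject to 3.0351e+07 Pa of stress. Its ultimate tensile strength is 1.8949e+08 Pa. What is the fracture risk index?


FRI = applied / ultimate
FRI = 3.0351e+07 / 1.8949e+08
FRI = 0.1602


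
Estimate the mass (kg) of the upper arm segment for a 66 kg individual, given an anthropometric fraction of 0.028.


m_segment = body_mass * fraction
m_segment = 66 * 0.028
m_segment = 1.8480


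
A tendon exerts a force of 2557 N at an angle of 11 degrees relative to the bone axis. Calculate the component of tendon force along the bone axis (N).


F_eff = F_tendon * cos(theta)
theta = 11 deg = 0.1920 rad
cos(theta) = 0.9816
F_eff = 2557 * 0.9816
F_eff = 2510.0207


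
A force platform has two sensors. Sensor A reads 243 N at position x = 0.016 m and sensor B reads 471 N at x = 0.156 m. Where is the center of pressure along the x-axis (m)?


COP_x = (F1*x1 + F2*x2) / (F1 + F2)
COP_x = (243*0.016 + 471*0.156) / (243 + 471)
Numerator = 77.3640
Denominator = 714
COP_x = 0.1084


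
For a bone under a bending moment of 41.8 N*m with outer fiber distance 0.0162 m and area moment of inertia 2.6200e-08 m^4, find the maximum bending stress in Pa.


sigma = M * c / I
sigma = 41.8 * 0.0162 / 2.6200e-08
M * c = 0.6772
sigma = 2.5846e+07


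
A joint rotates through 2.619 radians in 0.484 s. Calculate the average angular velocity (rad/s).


omega = delta_theta / delta_t
omega = 2.619 / 0.484
omega = 5.4112


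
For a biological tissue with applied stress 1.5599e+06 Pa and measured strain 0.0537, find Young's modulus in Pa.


E = stress / strain
E = 1.5599e+06 / 0.0537
E = 2.9048e+07


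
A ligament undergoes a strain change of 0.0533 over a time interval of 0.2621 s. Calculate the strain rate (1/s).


strain_rate = delta_strain / delta_t
strain_rate = 0.0533 / 0.2621
strain_rate = 0.2034


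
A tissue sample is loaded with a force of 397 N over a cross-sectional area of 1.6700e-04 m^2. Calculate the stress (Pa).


stress = F / A
stress = 397 / 1.6700e-04
stress = 2.3772e+06


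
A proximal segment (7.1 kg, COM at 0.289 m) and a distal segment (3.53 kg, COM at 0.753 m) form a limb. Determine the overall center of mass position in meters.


COM = (m1*x1 + m2*x2) / (m1 + m2)
COM = (7.1*0.289 + 3.53*0.753) / (7.1 + 3.53)
Numerator = 4.7100
Denominator = 10.6300
COM = 0.4431


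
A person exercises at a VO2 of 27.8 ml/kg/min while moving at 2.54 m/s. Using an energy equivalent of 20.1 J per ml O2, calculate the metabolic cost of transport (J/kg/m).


Power per kg = VO2 * 20.1 / 60
Power per kg = 27.8 * 20.1 / 60 = 9.3130 W/kg
Cost = power_per_kg / speed
Cost = 9.3130 / 2.54
Cost = 3.6665


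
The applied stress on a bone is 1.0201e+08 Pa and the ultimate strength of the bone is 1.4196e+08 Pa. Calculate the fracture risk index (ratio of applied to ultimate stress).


FRI = applied / ultimate
FRI = 1.0201e+08 / 1.4196e+08
FRI = 0.7186


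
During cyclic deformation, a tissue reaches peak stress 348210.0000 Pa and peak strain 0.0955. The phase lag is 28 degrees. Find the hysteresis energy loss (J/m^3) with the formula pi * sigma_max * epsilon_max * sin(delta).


E_loss = pi * sigma_max * epsilon_max * sin(delta)
delta = 28 deg = 0.4887 rad
sin(delta) = 0.4695
E_loss = pi * 348210.0000 * 0.0955 * 0.4695
E_loss = 49046.0204


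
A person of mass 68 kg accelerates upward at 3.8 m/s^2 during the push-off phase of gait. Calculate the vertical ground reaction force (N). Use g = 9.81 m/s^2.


GRF = m * (g + a)
GRF = 68 * (9.81 + 3.8)
GRF = 68 * 13.6100
GRF = 925.4800


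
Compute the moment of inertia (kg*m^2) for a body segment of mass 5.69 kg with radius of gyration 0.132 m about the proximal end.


I = m * k^2
I = 5.69 * 0.132^2
k^2 = 0.0174
I = 0.0991


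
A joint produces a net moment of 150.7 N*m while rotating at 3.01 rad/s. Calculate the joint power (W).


P = M * omega
P = 150.7 * 3.01
P = 453.6070


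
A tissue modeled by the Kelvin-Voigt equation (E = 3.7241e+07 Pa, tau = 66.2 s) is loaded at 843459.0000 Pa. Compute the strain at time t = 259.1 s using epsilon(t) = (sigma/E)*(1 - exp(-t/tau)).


epsilon(t) = (sigma/E) * (1 - exp(-t/tau))
sigma/E = 843459.0000 / 3.7241e+07 = 0.0226
exp(-t/tau) = exp(-259.1 / 66.2) = 0.0200
epsilon = 0.0226 * (1 - 0.0200)
epsilon = 0.0222


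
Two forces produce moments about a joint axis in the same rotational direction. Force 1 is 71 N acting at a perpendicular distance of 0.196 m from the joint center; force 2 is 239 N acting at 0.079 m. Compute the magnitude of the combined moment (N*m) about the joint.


M = F1 * d1 + F2 * d2
M = 71 * 0.196 + 239 * 0.079
M = 13.9160 + 18.8810
M = 32.7970


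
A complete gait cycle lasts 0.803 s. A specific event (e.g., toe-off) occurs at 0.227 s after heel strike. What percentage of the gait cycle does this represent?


pct = (event_time / cycle_time) * 100
pct = (0.227 / 0.803) * 100
ratio = 0.2827
pct = 28.2690


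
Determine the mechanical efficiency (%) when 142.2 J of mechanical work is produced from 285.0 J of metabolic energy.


eta = (W_mech / E_meta) * 100
eta = (142.2 / 285.0) * 100
ratio = 0.4989
eta = 49.8947


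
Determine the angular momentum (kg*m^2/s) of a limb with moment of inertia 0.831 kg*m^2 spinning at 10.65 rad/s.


L = I * omega
L = 0.831 * 10.65
L = 8.8501


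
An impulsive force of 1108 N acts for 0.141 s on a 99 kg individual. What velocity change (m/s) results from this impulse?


J = F * dt = 1108 * 0.141 = 156.2280 N*s
delta_v = J / m
delta_v = 156.2280 / 99
delta_v = 1.5781


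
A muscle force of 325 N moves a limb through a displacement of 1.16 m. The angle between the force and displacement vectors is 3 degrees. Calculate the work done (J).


W = F * d * cos(theta)
theta = 3 deg = 0.0524 rad
cos(theta) = 0.9986
W = 325 * 1.16 * 0.9986
W = 376.4833


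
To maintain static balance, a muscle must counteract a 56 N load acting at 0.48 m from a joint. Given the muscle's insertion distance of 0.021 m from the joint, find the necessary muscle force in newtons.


F_muscle = W * d_load / d_muscle
F_muscle = 56 * 0.48 / 0.021
Numerator = 26.8800
F_muscle = 1280.0000


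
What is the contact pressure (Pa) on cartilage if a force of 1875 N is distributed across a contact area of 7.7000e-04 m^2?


P = F / A
P = 1875 / 7.7000e-04
P = 2.4351e+06


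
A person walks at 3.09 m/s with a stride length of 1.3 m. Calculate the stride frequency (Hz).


f = v / stride_length
f = 3.09 / 1.3
f = 2.3769


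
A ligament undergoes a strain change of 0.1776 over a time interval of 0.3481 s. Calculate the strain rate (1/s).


strain_rate = delta_strain / delta_t
strain_rate = 0.1776 / 0.3481
strain_rate = 0.5102


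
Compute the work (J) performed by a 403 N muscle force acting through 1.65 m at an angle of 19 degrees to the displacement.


W = F * d * cos(theta)
theta = 19 deg = 0.3316 rad
cos(theta) = 0.9455
W = 403 * 1.65 * 0.9455
W = 628.7226


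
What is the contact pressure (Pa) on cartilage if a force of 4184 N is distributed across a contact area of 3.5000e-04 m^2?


P = F / A
P = 4184 / 3.5000e-04
P = 1.1954e+07


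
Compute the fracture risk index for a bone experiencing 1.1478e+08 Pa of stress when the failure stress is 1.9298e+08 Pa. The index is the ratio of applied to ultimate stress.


FRI = applied / ultimate
FRI = 1.1478e+08 / 1.9298e+08
FRI = 0.5948


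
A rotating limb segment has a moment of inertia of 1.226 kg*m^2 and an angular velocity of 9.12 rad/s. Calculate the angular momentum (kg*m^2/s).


L = I * omega
L = 1.226 * 9.12
L = 11.1811


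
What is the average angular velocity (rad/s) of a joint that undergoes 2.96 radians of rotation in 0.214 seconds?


omega = delta_theta / delta_t
omega = 2.96 / 0.214
omega = 13.8318


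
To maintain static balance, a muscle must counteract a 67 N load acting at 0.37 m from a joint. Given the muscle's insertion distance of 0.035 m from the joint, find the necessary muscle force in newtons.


F_muscle = W * d_load / d_muscle
F_muscle = 67 * 0.37 / 0.035
Numerator = 24.7900
F_muscle = 708.2857


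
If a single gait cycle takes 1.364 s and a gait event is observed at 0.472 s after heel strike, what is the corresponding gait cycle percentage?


pct = (event_time / cycle_time) * 100
pct = (0.472 / 1.364) * 100
ratio = 0.3460
pct = 34.6041


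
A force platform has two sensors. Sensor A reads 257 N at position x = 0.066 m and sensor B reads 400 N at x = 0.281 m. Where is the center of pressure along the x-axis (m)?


COP_x = (F1*x1 + F2*x2) / (F1 + F2)
COP_x = (257*0.066 + 400*0.281) / (257 + 400)
Numerator = 129.3620
Denominator = 657
COP_x = 0.1969


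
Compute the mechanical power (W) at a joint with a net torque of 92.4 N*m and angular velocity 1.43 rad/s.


P = M * omega
P = 92.4 * 1.43
P = 132.1320


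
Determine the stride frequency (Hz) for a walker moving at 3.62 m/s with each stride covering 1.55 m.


f = v / stride_length
f = 3.62 / 1.55
f = 2.3355


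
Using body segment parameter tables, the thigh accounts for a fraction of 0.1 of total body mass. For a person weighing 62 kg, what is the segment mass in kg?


m_segment = body_mass * fraction
m_segment = 62 * 0.1
m_segment = 6.2000


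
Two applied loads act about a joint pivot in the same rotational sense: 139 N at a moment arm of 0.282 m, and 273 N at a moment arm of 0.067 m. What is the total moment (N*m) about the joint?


M = F1 * d1 + F2 * d2
M = 139 * 0.282 + 273 * 0.067
M = 39.1980 + 18.2910
M = 57.4890


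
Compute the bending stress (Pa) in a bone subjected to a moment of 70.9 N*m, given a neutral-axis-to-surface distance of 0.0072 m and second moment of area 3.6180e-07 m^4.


sigma = M * c / I
sigma = 70.9 * 0.0072 / 3.6180e-07
M * c = 0.5105
sigma = 1.4109e+06


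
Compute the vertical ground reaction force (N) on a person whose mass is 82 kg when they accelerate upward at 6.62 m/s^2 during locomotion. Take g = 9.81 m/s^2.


GRF = m * (g + a)
GRF = 82 * (9.81 + 6.62)
GRF = 82 * 16.4300
GRF = 1347.2600


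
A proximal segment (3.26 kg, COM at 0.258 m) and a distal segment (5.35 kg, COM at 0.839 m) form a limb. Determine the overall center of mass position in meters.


COM = (m1*x1 + m2*x2) / (m1 + m2)
COM = (3.26*0.258 + 5.35*0.839) / (3.26 + 5.35)
Numerator = 5.3297
Denominator = 8.6100
COM = 0.6190


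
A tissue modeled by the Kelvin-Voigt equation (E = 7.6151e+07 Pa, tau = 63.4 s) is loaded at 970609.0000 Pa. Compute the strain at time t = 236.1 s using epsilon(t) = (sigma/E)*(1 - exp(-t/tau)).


epsilon(t) = (sigma/E) * (1 - exp(-t/tau))
sigma/E = 970609.0000 / 7.6151e+07 = 0.0127
exp(-t/tau) = exp(-236.1 / 63.4) = 0.0241
epsilon = 0.0127 * (1 - 0.0241)
epsilon = 0.0124


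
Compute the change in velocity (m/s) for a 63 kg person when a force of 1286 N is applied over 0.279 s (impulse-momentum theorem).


J = F * dt = 1286 * 0.279 = 358.7940 N*s
delta_v = J / m
delta_v = 358.7940 / 63
delta_v = 5.6951


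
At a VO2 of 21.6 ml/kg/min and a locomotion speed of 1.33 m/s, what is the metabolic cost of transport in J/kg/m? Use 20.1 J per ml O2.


Power per kg = VO2 * 20.1 / 60
Power per kg = 21.6 * 20.1 / 60 = 7.2360 W/kg
Cost = power_per_kg / speed
Cost = 7.2360 / 1.33
Cost = 5.4406


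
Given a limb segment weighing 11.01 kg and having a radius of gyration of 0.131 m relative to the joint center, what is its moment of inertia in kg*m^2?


I = m * k^2
I = 11.01 * 0.131^2
k^2 = 0.0172
I = 0.1889


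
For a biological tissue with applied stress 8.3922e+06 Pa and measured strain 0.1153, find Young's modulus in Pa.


E = stress / strain
E = 8.3922e+06 / 0.1153
E = 7.2786e+07


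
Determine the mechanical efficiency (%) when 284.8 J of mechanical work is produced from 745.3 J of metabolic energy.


eta = (W_mech / E_meta) * 100
eta = (284.8 / 745.3) * 100
ratio = 0.3821
eta = 38.2128


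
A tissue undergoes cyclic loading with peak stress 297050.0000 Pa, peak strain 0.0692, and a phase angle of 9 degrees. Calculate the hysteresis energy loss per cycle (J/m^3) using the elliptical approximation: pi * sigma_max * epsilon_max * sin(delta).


E_loss = pi * sigma_max * epsilon_max * sin(delta)
delta = 9 deg = 0.1571 rad
sin(delta) = 0.1564
E_loss = pi * 297050.0000 * 0.0692 * 0.1564
E_loss = 10102.2466


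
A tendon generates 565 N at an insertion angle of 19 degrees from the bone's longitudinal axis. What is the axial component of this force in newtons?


F_eff = F_tendon * cos(theta)
theta = 19 deg = 0.3316 rad
cos(theta) = 0.9455
F_eff = 565 * 0.9455
F_eff = 534.2180


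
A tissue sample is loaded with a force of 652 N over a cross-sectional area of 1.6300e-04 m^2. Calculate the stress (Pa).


stress = F / A
stress = 652 / 1.6300e-04
stress = 4.0000e+06


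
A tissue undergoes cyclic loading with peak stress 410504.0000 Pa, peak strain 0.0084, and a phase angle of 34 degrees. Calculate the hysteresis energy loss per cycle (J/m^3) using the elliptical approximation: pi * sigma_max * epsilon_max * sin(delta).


E_loss = pi * sigma_max * epsilon_max * sin(delta)
delta = 34 deg = 0.5934 rad
sin(delta) = 0.5592
E_loss = pi * 410504.0000 * 0.0084 * 0.5592
E_loss = 6057.7062


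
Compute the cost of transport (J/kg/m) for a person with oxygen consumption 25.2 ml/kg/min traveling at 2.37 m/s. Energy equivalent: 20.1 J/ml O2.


Power per kg = VO2 * 20.1 / 60
Power per kg = 25.2 * 20.1 / 60 = 8.4420 W/kg
Cost = power_per_kg / speed
Cost = 8.4420 / 2.37
Cost = 3.5620


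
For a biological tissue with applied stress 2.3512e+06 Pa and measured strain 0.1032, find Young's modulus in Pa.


E = stress / strain
E = 2.3512e+06 / 0.1032
E = 2.2783e+07


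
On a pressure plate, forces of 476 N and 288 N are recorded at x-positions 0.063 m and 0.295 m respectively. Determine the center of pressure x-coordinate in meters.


COP_x = (F1*x1 + F2*x2) / (F1 + F2)
COP_x = (476*0.063 + 288*0.295) / (476 + 288)
Numerator = 114.9480
Denominator = 764
COP_x = 0.1505


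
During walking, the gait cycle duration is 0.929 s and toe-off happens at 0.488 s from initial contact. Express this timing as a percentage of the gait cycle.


pct = (event_time / cycle_time) * 100
pct = (0.488 / 0.929) * 100
ratio = 0.5253
pct = 52.5296


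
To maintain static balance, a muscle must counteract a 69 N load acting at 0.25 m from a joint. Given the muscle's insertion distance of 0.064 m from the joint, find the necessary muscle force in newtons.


F_muscle = W * d_load / d_muscle
F_muscle = 69 * 0.25 / 0.064
Numerator = 17.2500
F_muscle = 269.5312


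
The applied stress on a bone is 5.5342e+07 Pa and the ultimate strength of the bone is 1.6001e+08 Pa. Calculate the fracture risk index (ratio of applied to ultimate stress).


FRI = applied / ultimate
FRI = 5.5342e+07 / 1.6001e+08
FRI = 0.3459


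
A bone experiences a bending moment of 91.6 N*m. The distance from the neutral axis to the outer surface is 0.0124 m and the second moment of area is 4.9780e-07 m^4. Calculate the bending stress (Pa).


sigma = M * c / I
sigma = 91.6 * 0.0124 / 4.9780e-07
M * c = 1.1358
sigma = 2.2817e+06


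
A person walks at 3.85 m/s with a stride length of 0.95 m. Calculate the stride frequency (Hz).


f = v / stride_length
f = 3.85 / 0.95
f = 4.0526


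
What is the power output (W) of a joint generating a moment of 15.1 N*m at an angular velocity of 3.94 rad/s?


P = M * omega
P = 15.1 * 3.94
P = 59.4940


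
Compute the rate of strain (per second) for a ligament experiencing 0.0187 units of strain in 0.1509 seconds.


strain_rate = delta_strain / delta_t
strain_rate = 0.0187 / 0.1509
strain_rate = 0.1239


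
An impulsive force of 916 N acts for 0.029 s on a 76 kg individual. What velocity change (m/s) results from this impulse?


J = F * dt = 916 * 0.029 = 26.5640 N*s
delta_v = J / m
delta_v = 26.5640 / 76
delta_v = 0.3495


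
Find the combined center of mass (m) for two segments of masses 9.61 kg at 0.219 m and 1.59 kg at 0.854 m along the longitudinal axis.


COM = (m1*x1 + m2*x2) / (m1 + m2)
COM = (9.61*0.219 + 1.59*0.854) / (9.61 + 1.59)
Numerator = 3.4625
Denominator = 11.2000
COM = 0.3091


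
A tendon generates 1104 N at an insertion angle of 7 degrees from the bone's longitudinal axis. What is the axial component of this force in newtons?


F_eff = F_tendon * cos(theta)
theta = 7 deg = 0.1222 rad
cos(theta) = 0.9925
F_eff = 1104 * 0.9925
F_eff = 1095.7710


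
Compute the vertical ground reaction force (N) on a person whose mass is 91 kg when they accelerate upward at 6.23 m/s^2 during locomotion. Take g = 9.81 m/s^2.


GRF = m * (g + a)
GRF = 91 * (9.81 + 6.23)
GRF = 91 * 16.0400
GRF = 1459.6400


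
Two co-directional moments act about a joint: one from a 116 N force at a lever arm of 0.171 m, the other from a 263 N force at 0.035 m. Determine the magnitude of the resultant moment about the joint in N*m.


M = F1 * d1 + F2 * d2
M = 116 * 0.171 + 263 * 0.035
M = 19.8360 + 9.2050
M = 29.0410


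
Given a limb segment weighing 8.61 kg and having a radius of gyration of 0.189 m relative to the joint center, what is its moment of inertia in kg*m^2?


I = m * k^2
I = 8.61 * 0.189^2
k^2 = 0.0357
I = 0.3076


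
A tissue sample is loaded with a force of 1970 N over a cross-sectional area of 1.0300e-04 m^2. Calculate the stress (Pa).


stress = F / A
stress = 1970 / 1.0300e-04
stress = 1.9126e+07


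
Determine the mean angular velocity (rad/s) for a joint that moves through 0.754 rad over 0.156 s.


omega = delta_theta / delta_t
omega = 0.754 / 0.156
omega = 4.8333


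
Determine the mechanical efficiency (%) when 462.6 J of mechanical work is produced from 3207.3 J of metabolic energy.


eta = (W_mech / E_meta) * 100
eta = (462.6 / 3207.3) * 100
ratio = 0.1442
eta = 14.4233


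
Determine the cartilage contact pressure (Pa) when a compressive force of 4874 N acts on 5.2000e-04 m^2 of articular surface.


P = F / A
P = 4874 / 5.2000e-04
P = 9.3731e+06


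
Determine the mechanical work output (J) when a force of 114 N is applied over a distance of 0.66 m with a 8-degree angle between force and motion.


W = F * d * cos(theta)
theta = 8 deg = 0.1396 rad
cos(theta) = 0.9903
W = 114 * 0.66 * 0.9903
W = 74.5078


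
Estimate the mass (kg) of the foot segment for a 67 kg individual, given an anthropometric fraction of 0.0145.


m_segment = body_mass * fraction
m_segment = 67 * 0.0145
m_segment = 0.9715


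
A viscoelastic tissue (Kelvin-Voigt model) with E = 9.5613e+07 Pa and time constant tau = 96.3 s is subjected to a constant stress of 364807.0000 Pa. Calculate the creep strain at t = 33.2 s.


epsilon(t) = (sigma/E) * (1 - exp(-t/tau))
sigma/E = 364807.0000 / 9.5613e+07 = 0.0038
exp(-t/tau) = exp(-33.2 / 96.3) = 0.7084
epsilon = 0.0038 * (1 - 0.7084)
epsilon = 0.0011


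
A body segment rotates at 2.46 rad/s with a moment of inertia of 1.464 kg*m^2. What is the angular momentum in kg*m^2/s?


L = I * omega
L = 1.464 * 2.46
L = 3.6014


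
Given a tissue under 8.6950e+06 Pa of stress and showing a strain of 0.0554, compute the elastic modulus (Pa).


E = stress / strain
E = 8.6950e+06 / 0.0554
E = 1.5695e+08


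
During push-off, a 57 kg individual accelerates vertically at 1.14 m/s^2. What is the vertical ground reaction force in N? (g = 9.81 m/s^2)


GRF = m * (g + a)
GRF = 57 * (9.81 + 1.14)
GRF = 57 * 10.9500
GRF = 624.1500


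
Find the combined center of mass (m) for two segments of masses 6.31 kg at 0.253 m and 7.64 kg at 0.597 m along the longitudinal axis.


COM = (m1*x1 + m2*x2) / (m1 + m2)
COM = (6.31*0.253 + 7.64*0.597) / (6.31 + 7.64)
Numerator = 6.1575
Denominator = 13.9500
COM = 0.4414


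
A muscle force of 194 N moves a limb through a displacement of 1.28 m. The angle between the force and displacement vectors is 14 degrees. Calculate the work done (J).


W = F * d * cos(theta)
theta = 14 deg = 0.2443 rad
cos(theta) = 0.9703
W = 194 * 1.28 * 0.9703
W = 240.9438


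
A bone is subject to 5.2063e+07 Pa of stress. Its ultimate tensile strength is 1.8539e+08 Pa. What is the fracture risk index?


FRI = applied / ultimate
FRI = 5.2063e+07 / 1.8539e+08
FRI = 0.2808


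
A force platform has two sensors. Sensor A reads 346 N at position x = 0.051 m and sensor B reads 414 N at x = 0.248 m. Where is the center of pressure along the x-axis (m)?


COP_x = (F1*x1 + F2*x2) / (F1 + F2)
COP_x = (346*0.051 + 414*0.248) / (346 + 414)
Numerator = 120.3180
Denominator = 760
COP_x = 0.1583
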